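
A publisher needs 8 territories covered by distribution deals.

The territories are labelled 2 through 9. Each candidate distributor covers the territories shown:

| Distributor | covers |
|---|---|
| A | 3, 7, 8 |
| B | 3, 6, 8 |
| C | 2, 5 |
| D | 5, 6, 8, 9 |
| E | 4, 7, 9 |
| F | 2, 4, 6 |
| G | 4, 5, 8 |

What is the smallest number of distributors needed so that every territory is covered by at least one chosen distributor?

3

Take {B, C, E}. Their union is {2, 3, 4, 5, 6, 7, 8, 9}, which is all 8 territories.
No 2 of the 7 distributors cover everything (all 21 combinations miss at least one territory), so 3 is optimal.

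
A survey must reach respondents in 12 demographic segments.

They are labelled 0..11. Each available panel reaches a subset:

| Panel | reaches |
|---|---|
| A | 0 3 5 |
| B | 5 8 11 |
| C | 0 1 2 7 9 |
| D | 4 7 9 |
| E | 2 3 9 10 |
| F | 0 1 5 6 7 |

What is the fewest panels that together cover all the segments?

4

Take {B, D, E, F}. Their union is {0, 1, 2, 3, 4, 5, 6, 7, 8, 9, 10, 11}, which is all 12 segments.
Only D contains 4, so D is forced; the remaining 9 segments need at least 3 more panels (each remaining panel adds at most 4) — so at least 4 panels are needed, and 4 is optimal.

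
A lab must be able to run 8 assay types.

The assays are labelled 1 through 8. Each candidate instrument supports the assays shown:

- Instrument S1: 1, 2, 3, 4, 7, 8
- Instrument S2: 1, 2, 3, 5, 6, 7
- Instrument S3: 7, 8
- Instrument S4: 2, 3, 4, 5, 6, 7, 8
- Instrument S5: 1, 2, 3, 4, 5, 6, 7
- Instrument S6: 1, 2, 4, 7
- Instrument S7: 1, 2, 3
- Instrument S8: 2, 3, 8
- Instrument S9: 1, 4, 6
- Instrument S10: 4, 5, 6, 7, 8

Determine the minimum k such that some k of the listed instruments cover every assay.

S5 and S8 together: S5 ∪ S8 = {1, 2, 3, 4, 5, 6, 7, 8} — every assay is covered.
No single instrument has all 8 assays (the largest, S4, has 7), so 2 is optimal.

2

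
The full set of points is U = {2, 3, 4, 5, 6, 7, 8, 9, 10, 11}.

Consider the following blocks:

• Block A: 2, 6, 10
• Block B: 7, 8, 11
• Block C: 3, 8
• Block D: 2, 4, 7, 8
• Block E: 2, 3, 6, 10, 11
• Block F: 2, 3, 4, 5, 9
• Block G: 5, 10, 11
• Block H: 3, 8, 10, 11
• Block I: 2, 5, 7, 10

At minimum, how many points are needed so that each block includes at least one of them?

Take T = {8, 9, 10}. Each listed block contains at least one of these, so T is a hitting set of size 3.
No choice of 2 points meets every block, so 3 is the minimum.

3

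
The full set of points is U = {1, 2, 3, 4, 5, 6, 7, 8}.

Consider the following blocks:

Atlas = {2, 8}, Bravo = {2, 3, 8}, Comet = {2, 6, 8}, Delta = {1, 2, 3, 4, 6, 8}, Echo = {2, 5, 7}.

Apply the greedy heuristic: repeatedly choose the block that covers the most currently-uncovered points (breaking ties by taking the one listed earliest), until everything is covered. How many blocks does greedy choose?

Greedy: pick Delta (covers 6 new) → pick Echo (covers 2 new). Total picks: 2.

2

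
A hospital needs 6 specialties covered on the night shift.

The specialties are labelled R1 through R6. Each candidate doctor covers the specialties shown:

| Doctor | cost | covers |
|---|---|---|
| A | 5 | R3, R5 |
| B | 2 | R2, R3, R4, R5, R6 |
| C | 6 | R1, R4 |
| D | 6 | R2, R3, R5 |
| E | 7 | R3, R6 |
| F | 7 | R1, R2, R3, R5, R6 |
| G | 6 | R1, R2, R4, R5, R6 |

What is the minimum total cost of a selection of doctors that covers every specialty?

8

B, C together cover every specialty (B ∪ C = {R1, R2, R3, R4, R5, R6}); total cost 2 + 6 = 8.
No covering selection has total cost below 8.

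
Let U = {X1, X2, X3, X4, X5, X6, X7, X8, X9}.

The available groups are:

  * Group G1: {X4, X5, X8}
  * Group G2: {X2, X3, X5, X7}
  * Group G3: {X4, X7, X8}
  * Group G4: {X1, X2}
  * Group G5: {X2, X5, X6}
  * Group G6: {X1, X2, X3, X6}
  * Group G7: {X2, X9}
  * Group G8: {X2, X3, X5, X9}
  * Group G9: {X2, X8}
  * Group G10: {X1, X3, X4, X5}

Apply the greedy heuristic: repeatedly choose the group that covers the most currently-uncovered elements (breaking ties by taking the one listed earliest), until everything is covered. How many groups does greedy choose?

Greedy: pick G2 (covers 4 new) → pick G1 (covers 2 new) → pick G6 (covers 2 new) → pick G7 (covers 1 new). Total picks: 4.
(The true minimum cover uses only 3 groups, so greedy is not optimal here.)

4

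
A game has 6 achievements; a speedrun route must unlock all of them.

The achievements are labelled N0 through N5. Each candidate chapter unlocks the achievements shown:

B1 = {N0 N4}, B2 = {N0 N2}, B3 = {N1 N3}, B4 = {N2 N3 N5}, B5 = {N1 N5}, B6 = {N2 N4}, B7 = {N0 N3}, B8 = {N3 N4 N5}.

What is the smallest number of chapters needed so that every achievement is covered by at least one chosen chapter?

B1 and B4 and B5 together: B1 ∪ B4 ∪ B5 = {N0, N1, N2, N3, N4, N5} — every achievement is covered.
No 2 of the 8 chapters cover everything (all 28 combinations miss at least one achievement), so 3 is optimal.

3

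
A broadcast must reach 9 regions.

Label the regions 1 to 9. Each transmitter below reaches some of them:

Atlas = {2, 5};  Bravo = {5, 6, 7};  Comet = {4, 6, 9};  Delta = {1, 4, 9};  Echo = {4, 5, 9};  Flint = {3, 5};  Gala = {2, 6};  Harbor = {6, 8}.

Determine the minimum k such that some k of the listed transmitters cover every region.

5

Bravo and Delta and Flint and Gala and Harbor together: Bravo ∪ Delta ∪ Flint ∪ Gala ∪ Harbor = {1, 2, 3, 4, 5, 6, 7, 8, 9} — every region is covered.
No 4 of the 8 transmitters cover everything (all 70 combinations miss at least one region), so 5 is optimal.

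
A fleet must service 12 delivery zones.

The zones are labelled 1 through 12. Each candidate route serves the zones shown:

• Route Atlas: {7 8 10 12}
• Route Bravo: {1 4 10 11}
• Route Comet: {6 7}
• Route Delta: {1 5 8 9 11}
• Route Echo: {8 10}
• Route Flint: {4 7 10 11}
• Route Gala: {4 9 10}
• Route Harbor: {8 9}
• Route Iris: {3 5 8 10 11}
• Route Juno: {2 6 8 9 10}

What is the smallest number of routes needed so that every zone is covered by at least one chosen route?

4

Atlas and Bravo and Iris and Juno together: Atlas ∪ Bravo ∪ Iris ∪ Juno = {1, 2, 3, 4, 5, 6, 7, 8, 9, 10, 11, 12} — every zone is covered.
Only Juno contains 2, so Juno is forced; the remaining 7 zones need at least 3 more routes (each remaining route adds at most 3) — so at least 4 routes are needed, and 4 is optimal.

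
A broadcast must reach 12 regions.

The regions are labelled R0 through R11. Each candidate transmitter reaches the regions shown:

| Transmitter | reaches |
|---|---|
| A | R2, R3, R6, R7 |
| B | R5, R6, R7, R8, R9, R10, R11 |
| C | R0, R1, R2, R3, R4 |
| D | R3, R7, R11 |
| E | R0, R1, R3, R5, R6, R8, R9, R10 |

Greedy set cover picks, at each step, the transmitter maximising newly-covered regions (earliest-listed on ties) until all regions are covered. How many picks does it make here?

Greedy: pick E (covers 8 new) → pick A (covers 2 new) → pick B (covers 1 new) → pick C (covers 1 new). Total picks: 4.
(The true minimum cover uses only 2 transmitters, so greedy is not optimal here.)

4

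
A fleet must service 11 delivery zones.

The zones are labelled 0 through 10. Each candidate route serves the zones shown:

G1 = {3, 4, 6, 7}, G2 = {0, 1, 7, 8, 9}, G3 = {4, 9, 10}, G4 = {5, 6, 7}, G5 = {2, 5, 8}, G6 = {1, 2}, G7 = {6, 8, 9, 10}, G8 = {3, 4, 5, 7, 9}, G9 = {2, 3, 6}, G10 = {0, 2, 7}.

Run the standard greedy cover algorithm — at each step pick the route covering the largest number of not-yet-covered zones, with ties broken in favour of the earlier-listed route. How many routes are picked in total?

4

Greedy: pick G2 (covers 5 new) → pick G1 (covers 3 new) → pick G5 (covers 2 new) → pick G3 (covers 1 new). Total picks: 4.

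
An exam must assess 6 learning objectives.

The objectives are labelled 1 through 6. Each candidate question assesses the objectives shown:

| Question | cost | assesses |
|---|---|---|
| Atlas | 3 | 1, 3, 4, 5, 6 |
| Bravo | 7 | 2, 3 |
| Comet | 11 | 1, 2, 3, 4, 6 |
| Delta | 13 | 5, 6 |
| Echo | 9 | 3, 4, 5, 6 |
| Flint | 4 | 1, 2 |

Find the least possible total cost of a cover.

Atlas, Flint together cover every objective (Atlas ∪ Flint = {1, 2, 3, 4, 5, 6}); total cost 3 + 4 = 7.
No covering selection has total cost below 7.

7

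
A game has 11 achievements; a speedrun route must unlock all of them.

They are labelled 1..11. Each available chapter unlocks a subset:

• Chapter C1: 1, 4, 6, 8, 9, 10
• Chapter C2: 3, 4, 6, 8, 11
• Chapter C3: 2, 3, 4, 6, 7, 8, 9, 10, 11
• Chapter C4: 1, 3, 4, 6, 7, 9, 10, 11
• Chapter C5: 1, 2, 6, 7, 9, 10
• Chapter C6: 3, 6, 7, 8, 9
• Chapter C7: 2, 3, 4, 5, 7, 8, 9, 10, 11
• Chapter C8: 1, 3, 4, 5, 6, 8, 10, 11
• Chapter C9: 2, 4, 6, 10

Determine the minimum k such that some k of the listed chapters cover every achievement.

2

C3 and C8 together: C3 ∪ C8 = {1, 2, 3, 4, 5, 6, 7, 8, 9, 10, 11} — every achievement is covered.
No single chapter has all 11 achievements (the largest, C3, has 9), so 2 is optimal.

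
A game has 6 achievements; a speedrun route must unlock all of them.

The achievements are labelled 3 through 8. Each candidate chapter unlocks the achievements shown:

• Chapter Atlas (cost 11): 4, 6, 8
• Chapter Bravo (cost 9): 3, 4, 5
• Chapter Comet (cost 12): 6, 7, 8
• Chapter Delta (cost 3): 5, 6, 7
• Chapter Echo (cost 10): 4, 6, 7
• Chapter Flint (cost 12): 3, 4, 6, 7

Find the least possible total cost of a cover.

21

Bravo, Comet together cover every achievement (Bravo ∪ Comet = {3, 4, 5, 6, 7, 8}); total cost 9 + 12 = 21.
The greedy pick Delta, Bravo, Atlas costs 23; no covering selection beats 21.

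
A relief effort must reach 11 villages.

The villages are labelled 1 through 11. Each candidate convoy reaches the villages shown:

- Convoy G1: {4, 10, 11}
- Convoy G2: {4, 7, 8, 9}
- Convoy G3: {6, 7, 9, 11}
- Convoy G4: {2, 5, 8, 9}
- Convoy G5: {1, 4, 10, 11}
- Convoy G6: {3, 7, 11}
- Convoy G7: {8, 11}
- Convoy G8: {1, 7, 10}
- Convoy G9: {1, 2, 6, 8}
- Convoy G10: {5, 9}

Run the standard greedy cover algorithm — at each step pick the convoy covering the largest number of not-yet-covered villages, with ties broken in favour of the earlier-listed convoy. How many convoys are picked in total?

5

Greedy: pick G2 (covers 4 new) → pick G5 (covers 3 new) → pick G4 (covers 2 new) → pick G3 (covers 1 new) → pick G6 (covers 1 new). Total picks: 5.
(The true minimum cover uses only 4 convoys, so greedy is not optimal here.)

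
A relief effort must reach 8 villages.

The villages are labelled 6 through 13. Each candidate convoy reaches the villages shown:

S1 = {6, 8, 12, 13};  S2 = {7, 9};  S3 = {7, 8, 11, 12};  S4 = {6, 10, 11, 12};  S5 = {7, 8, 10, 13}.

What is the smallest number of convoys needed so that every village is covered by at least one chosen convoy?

Take {S2, S4, S5}. Their union is {6, 7, 8, 9, 10, 11, 12, 13}, which is all 8 villages.
Only S2 contains 9, so S2 is forced; the remaining 6 villages need at least 2 more convoys (each remaining convoy adds at most 4) — so at least 3 convoys are needed, and 3 is optimal.

3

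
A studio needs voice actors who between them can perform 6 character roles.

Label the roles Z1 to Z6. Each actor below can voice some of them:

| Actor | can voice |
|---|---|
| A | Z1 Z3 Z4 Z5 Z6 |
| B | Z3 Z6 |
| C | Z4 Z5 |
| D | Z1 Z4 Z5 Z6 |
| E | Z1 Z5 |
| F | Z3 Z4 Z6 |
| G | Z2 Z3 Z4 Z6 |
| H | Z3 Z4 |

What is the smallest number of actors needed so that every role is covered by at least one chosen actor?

2

Take {A, G}. Their union is {Z1, Z2, Z3, Z4, Z5, Z6}, which is all 6 roles.
No single actor has all 6 roles (the largest, A, has 5), so 2 is optimal.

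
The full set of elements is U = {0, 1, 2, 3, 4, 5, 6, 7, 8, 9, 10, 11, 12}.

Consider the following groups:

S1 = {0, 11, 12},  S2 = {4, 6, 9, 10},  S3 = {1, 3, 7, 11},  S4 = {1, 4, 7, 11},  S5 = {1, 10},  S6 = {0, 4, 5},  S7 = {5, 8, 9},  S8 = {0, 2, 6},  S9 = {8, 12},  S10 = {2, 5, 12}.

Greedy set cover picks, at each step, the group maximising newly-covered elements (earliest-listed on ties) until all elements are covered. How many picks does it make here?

Greedy: pick S2 (covers 4 new) → pick S3 (covers 4 new) → pick S10 (covers 3 new) → pick S1 (covers 1 new) → pick S7 (covers 1 new). Total picks: 5.

5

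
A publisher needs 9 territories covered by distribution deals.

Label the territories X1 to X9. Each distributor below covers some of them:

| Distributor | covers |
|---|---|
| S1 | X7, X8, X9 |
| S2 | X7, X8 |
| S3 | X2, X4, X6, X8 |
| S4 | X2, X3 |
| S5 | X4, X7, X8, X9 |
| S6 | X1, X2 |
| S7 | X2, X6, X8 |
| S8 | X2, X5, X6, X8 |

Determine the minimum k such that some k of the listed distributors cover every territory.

Take {S4, S5, S6, S8}. Their union is {X1, X2, X3, X4, X5, X6, X7, X8, X9}, which is all 9 territories.
No 3 of the 8 distributors cover everything (all 56 combinations miss at least one territory), so 4 is optimal.

4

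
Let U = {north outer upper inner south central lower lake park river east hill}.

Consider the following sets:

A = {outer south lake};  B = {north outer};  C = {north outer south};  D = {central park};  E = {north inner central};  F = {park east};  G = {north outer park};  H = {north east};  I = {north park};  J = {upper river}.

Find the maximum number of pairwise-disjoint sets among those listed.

4

A, E, F, J are pairwise disjoint (A={outer,south,lake}; E={north,inner,central}; F={park,east}; J={upper,river}).
Every remaining set overlaps one of these, and no 5 of the listed sets are pairwise disjoint, so 4 is the maximum.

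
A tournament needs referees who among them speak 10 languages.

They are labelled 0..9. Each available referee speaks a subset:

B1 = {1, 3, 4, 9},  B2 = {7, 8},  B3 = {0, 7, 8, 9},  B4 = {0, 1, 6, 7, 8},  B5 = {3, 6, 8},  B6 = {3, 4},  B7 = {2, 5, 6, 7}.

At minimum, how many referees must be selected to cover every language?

B1 and B3 and B7 together: B1 ∪ B3 ∪ B7 = {0, 1, 2, 3, 4, 5, 6, 7, 8, 9} — every language is covered.
Only B7 contains 2, so B7 is forced; the remaining 6 languages need at least 2 more referees (each remaining referee adds at most 4) — so at least 3 referees are needed, and 3 is optimal.

3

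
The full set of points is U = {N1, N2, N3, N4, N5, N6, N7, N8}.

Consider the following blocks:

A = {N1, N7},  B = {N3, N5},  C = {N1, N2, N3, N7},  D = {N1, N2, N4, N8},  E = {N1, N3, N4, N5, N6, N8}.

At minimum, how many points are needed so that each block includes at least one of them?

H = {N1, N5} meets every block (each contains at least one member of H), and |H| = 2.
The blocks A, B are pairwise disjoint, so any hitting set needs a separate point for each — at least 2. Hence 2 is optimal.

2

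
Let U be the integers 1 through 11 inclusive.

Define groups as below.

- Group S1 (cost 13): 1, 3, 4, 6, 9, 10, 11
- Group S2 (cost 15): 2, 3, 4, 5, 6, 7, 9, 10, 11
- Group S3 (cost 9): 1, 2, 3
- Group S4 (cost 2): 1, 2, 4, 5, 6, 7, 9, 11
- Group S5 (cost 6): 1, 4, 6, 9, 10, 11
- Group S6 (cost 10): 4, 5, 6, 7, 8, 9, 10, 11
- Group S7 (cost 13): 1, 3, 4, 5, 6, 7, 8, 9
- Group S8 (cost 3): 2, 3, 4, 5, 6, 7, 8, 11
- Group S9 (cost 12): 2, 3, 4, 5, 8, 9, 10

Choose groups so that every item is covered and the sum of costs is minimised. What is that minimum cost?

S5, S8 together cover every item (S5 ∪ S8 = {1, 2, 3, 4, 5, 6, 7, 8, 9, 10, 11}); total cost 6 + 3 = 9.
The greedy pick S4, S8, S5 costs 11; no covering selection beats 9.

9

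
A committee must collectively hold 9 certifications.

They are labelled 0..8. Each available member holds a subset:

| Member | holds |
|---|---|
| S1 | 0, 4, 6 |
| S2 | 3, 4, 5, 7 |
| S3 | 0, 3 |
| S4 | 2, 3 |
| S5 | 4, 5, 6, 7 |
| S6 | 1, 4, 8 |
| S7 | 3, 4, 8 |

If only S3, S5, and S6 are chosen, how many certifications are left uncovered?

Union of S3, S5, S6 = {0, 1, 3, 4, 5, 6, 7, 8}.
Not covered: 2 — 1 certification.

1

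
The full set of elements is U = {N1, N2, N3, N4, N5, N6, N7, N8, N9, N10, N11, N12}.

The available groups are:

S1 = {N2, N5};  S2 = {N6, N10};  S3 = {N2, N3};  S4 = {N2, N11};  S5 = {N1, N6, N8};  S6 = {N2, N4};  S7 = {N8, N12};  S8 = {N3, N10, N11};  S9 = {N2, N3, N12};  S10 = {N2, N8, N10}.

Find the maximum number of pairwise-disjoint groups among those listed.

3

S1, S5, S8 are pairwise disjoint (S1={N2,N5}; S5={N1,N6,N8}; S8={N3,N10,N11}).
Every remaining group overlaps one of these, and no 4 of the listed groups are pairwise disjoint, so 3 is the maximum.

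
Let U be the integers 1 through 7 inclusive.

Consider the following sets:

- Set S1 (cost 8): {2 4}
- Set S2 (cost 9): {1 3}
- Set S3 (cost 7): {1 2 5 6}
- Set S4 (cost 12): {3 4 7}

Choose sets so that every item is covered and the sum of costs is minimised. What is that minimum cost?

19

S3, S4 together cover every item (S3 ∪ S4 = {1, 2, 3, 4, 5, 6, 7}); total cost 7 + 12 = 19.
No covering selection has total cost below 19.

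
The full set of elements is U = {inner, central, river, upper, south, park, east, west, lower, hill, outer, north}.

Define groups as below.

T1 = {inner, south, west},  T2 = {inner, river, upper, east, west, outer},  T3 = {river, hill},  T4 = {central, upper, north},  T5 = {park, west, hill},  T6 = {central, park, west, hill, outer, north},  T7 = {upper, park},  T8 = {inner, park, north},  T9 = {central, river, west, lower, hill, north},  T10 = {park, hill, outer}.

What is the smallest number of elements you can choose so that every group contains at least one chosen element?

3

Take H = {inner, upper, hill}. Each listed group contains at least one of these, so H is a hitting set of size 3.
The groups T1, T3, T4 are pairwise disjoint, so any hitting set needs a separate element for each — at least 3. Hence 3 is optimal.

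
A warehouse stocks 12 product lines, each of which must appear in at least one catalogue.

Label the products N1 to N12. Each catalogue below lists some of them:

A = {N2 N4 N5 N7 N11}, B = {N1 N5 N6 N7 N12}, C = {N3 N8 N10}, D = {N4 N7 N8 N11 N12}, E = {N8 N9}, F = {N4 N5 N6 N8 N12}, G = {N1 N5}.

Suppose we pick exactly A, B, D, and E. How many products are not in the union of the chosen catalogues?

2

Union of A, B, D, E = {N1, N2, N4, N5, N6, N7, N8, N9, N11, N12}.
Not covered: N3, N10 — 2 products.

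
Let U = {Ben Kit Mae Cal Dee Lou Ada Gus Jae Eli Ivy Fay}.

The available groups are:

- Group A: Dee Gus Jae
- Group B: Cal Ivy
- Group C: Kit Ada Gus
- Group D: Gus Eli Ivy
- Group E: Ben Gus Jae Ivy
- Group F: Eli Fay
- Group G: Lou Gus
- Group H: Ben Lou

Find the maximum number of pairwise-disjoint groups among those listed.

A, B, F, H are pairwise disjoint (A={Dee,Gus,Jae}; B={Cal,Ivy}; F={Eli,Fay}; H={Ben,Lou}).
Every remaining group overlaps one of these, and no 5 of the listed groups are pairwise disjoint, so 4 is the maximum.

4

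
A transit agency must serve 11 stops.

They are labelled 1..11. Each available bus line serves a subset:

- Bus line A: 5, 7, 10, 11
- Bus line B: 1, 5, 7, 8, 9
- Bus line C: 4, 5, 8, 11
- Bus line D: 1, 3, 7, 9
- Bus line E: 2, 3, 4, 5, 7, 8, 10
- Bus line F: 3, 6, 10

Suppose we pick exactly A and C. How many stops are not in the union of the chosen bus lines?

5

Union of A, C = {4, 5, 7, 8, 10, 11}.
Not covered: 1, 2, 3, 6, 9 — 5 stops.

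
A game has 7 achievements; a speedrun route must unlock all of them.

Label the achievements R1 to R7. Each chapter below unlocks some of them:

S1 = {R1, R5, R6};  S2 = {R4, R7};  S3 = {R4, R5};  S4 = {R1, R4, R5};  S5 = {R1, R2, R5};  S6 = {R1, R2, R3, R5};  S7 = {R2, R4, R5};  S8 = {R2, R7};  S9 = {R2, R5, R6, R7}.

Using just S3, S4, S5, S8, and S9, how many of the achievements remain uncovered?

Union of S3, S4, S5, S8, S9 = {R1, R2, R4, R5, R6, R7}.
Not covered: R3 — 1 achievement.

1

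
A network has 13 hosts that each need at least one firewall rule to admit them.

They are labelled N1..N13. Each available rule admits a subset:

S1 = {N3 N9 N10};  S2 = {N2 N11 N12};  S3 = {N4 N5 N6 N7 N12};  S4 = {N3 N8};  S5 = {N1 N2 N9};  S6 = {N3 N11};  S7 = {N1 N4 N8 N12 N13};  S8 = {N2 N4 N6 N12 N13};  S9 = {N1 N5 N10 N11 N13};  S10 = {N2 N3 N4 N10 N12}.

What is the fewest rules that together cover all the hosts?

Take {S1, S2, S3, S7}. Their union is {N1, N2, N3, N4, N5, N6, N7, N8, N9, N10, N11, N12, N13}, which is all 13 hosts.
No 3 of the 10 rules cover everything (all 120 combinations miss at least one host), so 4 is optimal.

4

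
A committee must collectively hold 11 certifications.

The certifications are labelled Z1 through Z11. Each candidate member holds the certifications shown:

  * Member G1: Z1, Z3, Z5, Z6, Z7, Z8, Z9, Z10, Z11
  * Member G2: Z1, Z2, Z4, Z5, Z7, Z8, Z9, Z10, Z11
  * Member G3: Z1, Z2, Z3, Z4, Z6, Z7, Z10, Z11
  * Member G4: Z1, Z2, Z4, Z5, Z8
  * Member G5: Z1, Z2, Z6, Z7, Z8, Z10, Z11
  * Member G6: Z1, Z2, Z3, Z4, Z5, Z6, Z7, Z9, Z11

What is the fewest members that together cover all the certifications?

G2 and G6 together: G2 ∪ G6 = {Z1, Z2, Z3, Z4, Z5, Z6, Z7, Z8, Z9, Z10, Z11} — every certification is covered.
No single member has all 11 certifications (the largest, G1, has 9), so 2 is optimal.

2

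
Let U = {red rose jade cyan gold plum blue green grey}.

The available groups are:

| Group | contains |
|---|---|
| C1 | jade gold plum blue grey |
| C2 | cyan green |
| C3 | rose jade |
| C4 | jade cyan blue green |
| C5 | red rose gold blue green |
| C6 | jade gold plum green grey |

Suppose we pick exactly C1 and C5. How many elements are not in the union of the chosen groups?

1

Union of C1, C5 = {red, rose, jade, gold, plum, blue, green, grey}.
Not covered: cyan — 1 element.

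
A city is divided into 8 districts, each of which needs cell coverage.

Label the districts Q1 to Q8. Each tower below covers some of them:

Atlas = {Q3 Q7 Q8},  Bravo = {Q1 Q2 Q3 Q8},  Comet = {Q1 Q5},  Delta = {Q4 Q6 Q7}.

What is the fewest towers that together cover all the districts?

3

Bravo and Comet and Delta together: Bravo ∪ Comet ∪ Delta = {Q1, Q2, Q3, Q4, Q5, Q6, Q7, Q8} — every district is covered.
Only Bravo contains Q2, so Bravo is forced; the remaining 4 districts need at least 2 more towers (each remaining tower adds at most 3) — so at least 3 towers are needed, and 3 is optimal.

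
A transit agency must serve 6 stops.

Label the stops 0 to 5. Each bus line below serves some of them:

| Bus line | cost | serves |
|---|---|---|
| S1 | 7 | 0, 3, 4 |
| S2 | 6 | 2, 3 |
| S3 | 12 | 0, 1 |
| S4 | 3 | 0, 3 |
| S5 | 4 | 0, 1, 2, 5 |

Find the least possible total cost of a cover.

S1, S5 together cover every stop (S1 ∪ S5 = {0, 1, 2, 3, 4, 5}); total cost 7 + 4 = 11.
The greedy pick S5, S4, S1 costs 14; no covering selection beats 11.

11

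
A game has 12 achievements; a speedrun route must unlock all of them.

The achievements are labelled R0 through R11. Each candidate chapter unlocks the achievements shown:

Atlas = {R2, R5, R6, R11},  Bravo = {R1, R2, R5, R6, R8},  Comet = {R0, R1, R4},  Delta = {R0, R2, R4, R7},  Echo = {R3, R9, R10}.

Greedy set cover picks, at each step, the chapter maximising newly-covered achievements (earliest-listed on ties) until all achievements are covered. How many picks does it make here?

4

Greedy: pick Bravo (covers 5 new) → pick Delta (covers 3 new) → pick Echo (covers 3 new) → pick Atlas (covers 1 new). Total picks: 4.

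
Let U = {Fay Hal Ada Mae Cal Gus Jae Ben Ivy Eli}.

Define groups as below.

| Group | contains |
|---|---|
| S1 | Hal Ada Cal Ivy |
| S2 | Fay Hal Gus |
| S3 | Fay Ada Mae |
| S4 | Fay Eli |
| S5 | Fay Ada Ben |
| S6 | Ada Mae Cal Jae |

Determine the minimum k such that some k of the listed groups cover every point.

S1 and S2 and S4 and S5 and S6 together: S1 ∪ S2 ∪ S4 ∪ S5 ∪ S6 = {Fay, Hal, Ada, Mae, Cal, Gus, Jae, Ben, Ivy, Eli} — every point is covered.
No 4 of the 6 groups cover everything (all 15 combinations miss at least one point), so 5 is optimal.

5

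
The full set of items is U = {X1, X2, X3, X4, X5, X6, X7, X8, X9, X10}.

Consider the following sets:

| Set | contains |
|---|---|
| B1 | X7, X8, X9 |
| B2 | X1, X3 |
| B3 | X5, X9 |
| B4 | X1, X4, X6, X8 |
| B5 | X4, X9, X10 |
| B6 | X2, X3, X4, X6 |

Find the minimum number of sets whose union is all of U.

B1, B3, B4, B5, and B6 cover everything between them: the union {X1, X2, X3, X4, X5, X6, X7, X8, X9, X10} is all of U.
No 4 of the 6 sets cover everything (all 15 combinations miss at least one item), so 5 is optimal.

5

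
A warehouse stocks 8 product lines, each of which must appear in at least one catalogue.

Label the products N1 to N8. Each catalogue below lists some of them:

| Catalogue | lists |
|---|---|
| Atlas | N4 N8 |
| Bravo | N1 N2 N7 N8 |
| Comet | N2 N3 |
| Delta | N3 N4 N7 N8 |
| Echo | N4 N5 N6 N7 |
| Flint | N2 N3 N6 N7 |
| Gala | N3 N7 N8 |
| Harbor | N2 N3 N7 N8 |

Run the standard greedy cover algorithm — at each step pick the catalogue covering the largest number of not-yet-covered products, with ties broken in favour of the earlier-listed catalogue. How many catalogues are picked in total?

Greedy: pick Bravo (covers 4 new) → pick Echo (covers 3 new) → pick Comet (covers 1 new). Total picks: 3.

3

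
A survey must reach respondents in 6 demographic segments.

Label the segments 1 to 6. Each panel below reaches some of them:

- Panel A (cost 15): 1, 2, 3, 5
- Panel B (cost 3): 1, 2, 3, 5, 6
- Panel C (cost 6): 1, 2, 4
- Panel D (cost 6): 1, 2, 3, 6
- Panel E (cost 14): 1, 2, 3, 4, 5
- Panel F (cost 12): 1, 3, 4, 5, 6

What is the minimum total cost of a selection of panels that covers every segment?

9

B, C together cover every segment (B ∪ C = {1, 2, 3, 4, 5, 6}); total cost 3 + 6 = 9.
No covering selection has total cost below 9.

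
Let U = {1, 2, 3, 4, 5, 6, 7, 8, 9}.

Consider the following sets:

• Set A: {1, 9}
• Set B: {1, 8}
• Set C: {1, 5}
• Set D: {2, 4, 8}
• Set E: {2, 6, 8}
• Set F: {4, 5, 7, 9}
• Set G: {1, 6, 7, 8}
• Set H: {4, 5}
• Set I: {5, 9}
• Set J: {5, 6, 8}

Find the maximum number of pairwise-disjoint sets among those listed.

A, E, H are pairwise disjoint (A={1,9}; E={2,6,8}; H={4,5}).
Every remaining set overlaps one of these, and no 4 of the listed sets are pairwise disjoint, so 3 is the maximum.

3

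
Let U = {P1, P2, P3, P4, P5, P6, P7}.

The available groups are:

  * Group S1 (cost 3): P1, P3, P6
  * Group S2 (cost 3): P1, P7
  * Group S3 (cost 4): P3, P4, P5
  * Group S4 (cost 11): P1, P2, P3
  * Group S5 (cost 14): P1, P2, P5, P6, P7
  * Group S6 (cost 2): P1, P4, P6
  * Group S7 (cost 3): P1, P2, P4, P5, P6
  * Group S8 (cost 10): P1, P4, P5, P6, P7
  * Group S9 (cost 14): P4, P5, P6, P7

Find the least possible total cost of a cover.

9

S1, S2, S7 together cover every point (S1 ∪ S2 ∪ S7 = {P1, P2, P3, P4, P5, P6, P7}); total cost 3 + 3 + 3 = 9.
No covering selection has total cost below 9.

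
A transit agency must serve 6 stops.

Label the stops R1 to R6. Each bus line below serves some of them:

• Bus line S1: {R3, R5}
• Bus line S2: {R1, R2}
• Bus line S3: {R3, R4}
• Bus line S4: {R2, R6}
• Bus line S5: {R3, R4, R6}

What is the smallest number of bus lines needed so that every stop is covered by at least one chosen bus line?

3

Take {S1, S2, S5}. Their union is {R1, R2, R3, R4, R5, R6}, which is all 6 stops.
Only S2 contains R1, so S2 is forced; the remaining 4 stops need at least 2 more bus lines (each remaining bus line adds at most 3) — so at least 3 bus lines are needed, and 3 is optimal.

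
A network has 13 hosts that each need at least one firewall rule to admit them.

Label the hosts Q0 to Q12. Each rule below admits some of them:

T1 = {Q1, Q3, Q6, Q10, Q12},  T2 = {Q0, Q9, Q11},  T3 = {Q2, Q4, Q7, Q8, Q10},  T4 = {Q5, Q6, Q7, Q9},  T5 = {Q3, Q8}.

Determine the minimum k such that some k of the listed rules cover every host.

Take {T1, T2, T3, T4}. Their union is {Q0, Q1, Q2, Q3, Q4, Q5, Q6, Q7, Q8, Q9, Q10, Q11, Q12}, which is all 13 hosts.
Only T4 contains Q5, so T4 is forced; the remaining 9 hosts need at least 3 more rules (each remaining rule adds at most 4) — so at least 4 rules are needed, and 4 is optimal.

4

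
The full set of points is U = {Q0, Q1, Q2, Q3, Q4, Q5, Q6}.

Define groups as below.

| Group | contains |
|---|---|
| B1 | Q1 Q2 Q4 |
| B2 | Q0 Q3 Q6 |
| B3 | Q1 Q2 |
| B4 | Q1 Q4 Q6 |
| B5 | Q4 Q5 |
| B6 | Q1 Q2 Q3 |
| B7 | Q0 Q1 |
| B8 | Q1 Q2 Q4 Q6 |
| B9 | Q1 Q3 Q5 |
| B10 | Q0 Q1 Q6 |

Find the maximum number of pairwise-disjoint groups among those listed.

3

B2, B3, B5 are pairwise disjoint (B2={Q0,Q3,Q6}; B3={Q1,Q2}; B5={Q4,Q5}).
Every remaining group overlaps one of these, and no 4 of the listed groups are pairwise disjoint, so 3 is the maximum.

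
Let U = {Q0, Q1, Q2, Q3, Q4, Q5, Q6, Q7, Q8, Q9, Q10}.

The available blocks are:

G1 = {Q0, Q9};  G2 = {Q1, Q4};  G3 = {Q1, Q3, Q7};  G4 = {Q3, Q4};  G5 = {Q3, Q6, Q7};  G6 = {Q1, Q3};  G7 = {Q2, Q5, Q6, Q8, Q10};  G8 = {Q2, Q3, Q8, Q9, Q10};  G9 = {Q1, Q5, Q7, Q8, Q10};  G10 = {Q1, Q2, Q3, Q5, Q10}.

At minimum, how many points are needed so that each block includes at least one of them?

4

Take H = {Q1, Q2, Q3, Q9}. Each listed block contains at least one of these, so H is a hitting set of size 4.
No choice of 3 points meets every block, so 4 is the minimum.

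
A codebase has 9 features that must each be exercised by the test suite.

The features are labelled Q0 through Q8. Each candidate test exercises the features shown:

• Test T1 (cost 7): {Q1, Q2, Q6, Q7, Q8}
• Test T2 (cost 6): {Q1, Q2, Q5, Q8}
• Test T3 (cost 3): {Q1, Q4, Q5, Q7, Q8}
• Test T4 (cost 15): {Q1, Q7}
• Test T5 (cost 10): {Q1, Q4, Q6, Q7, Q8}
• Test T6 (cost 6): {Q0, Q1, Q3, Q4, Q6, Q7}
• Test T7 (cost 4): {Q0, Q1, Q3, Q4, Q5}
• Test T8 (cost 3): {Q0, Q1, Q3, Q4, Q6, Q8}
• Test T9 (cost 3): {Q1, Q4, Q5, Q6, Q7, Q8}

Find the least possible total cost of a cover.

11

T1, T7 together cover every feature (T1 ∪ T7 = {Q0, Q1, Q2, Q3, Q4, Q5, Q6, Q7, Q8}); total cost 7 + 4 = 11.
The greedy pick T8, T3, T2 costs 12; no covering selection beats 11.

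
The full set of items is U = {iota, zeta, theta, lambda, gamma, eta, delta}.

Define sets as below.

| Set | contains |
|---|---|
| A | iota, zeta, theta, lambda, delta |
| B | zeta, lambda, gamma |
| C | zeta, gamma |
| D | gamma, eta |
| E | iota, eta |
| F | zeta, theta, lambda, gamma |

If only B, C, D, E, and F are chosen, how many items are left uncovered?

Union of B, C, D, E, F = {iota, zeta, theta, lambda, gamma, eta}.
Not covered: delta — 1 item.

1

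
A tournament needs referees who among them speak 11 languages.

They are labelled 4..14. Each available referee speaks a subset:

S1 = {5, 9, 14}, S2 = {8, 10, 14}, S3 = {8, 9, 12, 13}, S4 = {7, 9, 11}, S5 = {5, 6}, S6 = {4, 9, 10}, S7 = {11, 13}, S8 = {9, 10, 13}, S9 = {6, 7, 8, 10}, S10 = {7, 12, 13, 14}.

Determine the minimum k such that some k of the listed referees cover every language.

S1 and S4 and S6 and S9 and S10 together: S1 ∪ S4 ∪ S6 ∪ S9 ∪ S10 = {4, 5, 6, 7, 8, 9, 10, 11, 12, 13, 14} — every language is covered.
No 4 of the 10 referees cover everything (all 210 combinations miss at least one language), so 5 is optimal.

5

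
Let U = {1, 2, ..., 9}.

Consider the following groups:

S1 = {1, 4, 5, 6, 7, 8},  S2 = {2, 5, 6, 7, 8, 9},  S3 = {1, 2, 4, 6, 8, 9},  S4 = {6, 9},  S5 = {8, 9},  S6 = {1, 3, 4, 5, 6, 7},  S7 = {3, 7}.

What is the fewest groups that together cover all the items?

2

Take {S3, S6}. Their union is {1, 2, 3, 4, 5, 6, 7, 8, 9}, which is all 9 items.
No single group has all 9 items (the largest, S1, has 6), so 2 is optimal.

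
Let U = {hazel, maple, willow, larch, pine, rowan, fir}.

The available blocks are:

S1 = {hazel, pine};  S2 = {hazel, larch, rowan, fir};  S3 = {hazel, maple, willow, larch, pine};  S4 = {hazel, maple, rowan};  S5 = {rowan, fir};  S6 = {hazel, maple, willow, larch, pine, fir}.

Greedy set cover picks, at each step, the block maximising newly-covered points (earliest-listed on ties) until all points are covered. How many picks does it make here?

2

Greedy: pick S6 (covers 6 new) → pick S2 (covers 1 new). Total picks: 2.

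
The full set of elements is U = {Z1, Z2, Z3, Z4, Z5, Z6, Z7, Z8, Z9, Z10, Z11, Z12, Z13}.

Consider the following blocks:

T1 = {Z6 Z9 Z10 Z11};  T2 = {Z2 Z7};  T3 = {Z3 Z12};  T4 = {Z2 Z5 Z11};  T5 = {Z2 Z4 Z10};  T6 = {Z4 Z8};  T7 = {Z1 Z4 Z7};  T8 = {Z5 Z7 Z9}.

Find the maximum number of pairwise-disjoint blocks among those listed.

T1, T2, T3, T6 are pairwise disjoint (T1={Z6,Z9,Z10,Z11}; T2={Z2,Z7}; T3={Z3,Z12}; T6={Z4,Z8}).
Every remaining block overlaps one of these, and no 5 of the listed blocks are pairwise disjoint, so 4 is the maximum.

4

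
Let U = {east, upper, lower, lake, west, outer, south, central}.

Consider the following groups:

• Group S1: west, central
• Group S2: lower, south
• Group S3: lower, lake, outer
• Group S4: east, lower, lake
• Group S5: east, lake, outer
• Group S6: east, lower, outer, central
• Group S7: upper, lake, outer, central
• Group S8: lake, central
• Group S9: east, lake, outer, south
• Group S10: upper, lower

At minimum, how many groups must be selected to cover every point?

3

Take {S1, S9, S10}. Their union is {east, upper, lower, lake, west, outer, south, central}, which is all 8 points.
Only S1 contains west, so S1 is forced; the remaining 6 points need at least 2 more groups (each remaining group adds at most 4) — so at least 3 groups are needed, and 3 is optimal.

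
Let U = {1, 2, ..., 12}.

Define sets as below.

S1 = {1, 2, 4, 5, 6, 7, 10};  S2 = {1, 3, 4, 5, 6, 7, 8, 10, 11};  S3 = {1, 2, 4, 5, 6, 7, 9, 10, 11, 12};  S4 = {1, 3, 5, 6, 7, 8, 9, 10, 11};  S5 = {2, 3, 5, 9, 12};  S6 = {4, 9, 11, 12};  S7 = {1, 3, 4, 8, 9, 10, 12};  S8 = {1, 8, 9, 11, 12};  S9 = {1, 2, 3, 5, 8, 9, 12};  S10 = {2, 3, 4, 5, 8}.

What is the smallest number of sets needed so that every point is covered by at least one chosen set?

S2 and S9 together: S2 ∪ S9 = {1, 2, 3, 4, 5, 6, 7, 8, 9, 10, 11, 12} — every point is covered.
No single set has all 12 points (the largest, S3, has 10), so 2 is optimal.

2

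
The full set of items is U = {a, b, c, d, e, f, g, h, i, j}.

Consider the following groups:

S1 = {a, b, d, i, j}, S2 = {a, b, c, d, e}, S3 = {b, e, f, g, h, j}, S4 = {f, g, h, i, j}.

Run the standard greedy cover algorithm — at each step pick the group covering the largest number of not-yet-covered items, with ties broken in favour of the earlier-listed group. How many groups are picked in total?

Greedy: pick S3 (covers 6 new) → pick S1 (covers 3 new) → pick S2 (covers 1 new). Total picks: 3.
(The true minimum cover uses only 2 groups, so greedy is not optimal here.)

3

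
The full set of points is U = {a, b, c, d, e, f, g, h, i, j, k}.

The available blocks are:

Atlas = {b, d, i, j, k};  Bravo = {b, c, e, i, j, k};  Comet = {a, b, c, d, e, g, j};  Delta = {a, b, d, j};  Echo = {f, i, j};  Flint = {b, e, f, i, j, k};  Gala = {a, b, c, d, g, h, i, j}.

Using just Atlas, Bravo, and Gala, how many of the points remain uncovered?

1

Union of Atlas, Bravo, Gala = {a, b, c, d, e, g, h, i, j, k}.
Not covered: f — 1 point.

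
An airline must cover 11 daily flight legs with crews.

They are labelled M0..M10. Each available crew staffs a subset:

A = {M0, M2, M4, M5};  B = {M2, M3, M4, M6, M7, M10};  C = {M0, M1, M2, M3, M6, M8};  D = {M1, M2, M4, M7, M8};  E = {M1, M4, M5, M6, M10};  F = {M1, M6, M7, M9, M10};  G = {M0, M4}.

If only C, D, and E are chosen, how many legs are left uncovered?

Union of C, D, E = {M0, M1, M2, M3, M4, M5, M6, M7, M8, M10}.
Not covered: M9 — 1 leg.

1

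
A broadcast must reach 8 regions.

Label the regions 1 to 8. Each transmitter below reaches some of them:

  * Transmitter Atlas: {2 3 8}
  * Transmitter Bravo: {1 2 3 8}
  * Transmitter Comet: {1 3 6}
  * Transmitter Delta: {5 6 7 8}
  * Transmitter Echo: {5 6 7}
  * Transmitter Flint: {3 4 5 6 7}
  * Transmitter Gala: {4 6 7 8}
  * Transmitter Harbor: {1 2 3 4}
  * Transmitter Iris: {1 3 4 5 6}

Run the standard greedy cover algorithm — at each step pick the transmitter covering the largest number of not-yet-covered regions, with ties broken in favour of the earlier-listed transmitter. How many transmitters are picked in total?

2

Greedy: pick Flint (covers 5 new) → pick Bravo (covers 3 new). Total picks: 2.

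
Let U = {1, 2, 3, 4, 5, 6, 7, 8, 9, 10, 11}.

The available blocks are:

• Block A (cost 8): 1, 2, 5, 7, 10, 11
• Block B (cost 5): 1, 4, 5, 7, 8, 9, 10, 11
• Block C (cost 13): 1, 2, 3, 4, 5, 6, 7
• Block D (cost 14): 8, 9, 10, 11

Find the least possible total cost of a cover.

B, C together cover every point (B ∪ C = {1, 2, 3, 4, 5, 6, 7, 8, 9, 10, 11}); total cost 5 + 13 = 18.
No covering selection has total cost below 18.

18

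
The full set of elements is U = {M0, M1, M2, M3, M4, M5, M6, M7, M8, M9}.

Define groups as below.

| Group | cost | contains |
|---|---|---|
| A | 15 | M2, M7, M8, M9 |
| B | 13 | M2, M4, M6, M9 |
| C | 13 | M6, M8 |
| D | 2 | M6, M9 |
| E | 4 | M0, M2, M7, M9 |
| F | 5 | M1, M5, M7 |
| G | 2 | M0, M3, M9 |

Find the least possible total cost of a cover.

33

B, C, F, G together cover every element (B ∪ C ∪ F ∪ G = {M0, M1, M2, M3, M4, M5, M6, M7, M8, M9}); total cost 13 + 13 + 5 + 2 = 33.
The greedy pick G, F, D, E, B, C costs 39; no covering selection beats 33.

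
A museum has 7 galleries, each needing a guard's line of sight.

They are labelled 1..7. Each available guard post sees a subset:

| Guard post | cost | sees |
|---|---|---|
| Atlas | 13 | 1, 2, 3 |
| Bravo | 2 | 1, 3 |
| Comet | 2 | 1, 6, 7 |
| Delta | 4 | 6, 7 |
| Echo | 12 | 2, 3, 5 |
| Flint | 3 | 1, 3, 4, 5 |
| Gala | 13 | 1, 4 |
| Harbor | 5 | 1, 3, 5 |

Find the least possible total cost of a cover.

17

Comet, Echo, Flint together cover every gallery (Comet ∪ Echo ∪ Flint = {1, 2, 3, 4, 5, 6, 7}); total cost 2 + 12 + 3 = 17.
No covering selection has total cost below 17.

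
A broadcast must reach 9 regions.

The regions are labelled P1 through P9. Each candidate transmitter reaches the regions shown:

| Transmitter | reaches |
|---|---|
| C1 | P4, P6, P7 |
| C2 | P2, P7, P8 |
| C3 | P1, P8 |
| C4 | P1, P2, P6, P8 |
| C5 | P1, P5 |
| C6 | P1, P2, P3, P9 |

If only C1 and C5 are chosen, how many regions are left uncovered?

4

Union of C1, C5 = {P1, P4, P5, P6, P7}.
Not covered: P2, P3, P8, P9 — 4 regions.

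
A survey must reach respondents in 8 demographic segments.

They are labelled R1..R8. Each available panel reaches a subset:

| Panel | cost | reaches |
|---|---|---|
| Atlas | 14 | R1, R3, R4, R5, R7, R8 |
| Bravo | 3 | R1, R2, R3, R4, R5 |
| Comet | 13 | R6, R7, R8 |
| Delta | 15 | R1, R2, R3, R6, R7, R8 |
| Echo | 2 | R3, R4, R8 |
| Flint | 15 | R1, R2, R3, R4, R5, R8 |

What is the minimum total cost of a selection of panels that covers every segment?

16

Bravo, Comet together cover every segment (Bravo ∪ Comet = {R1, R2, R3, R4, R5, R6, R7, R8}); total cost 3 + 13 = 16.
The greedy pick Bravo, Echo, Comet costs 18; no covering selection beats 16.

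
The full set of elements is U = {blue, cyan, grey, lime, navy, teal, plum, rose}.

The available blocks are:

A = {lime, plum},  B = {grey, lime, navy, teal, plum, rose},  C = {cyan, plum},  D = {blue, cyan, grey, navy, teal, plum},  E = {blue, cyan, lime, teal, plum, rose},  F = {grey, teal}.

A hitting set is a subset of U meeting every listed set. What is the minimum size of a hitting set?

H = {grey, plum} meets every block (each contains at least one member of H), and |H| = 2.
The blocks A, F are pairwise disjoint, so any hitting set needs a separate element for each — at least 2. Hence 2 is optimal.

2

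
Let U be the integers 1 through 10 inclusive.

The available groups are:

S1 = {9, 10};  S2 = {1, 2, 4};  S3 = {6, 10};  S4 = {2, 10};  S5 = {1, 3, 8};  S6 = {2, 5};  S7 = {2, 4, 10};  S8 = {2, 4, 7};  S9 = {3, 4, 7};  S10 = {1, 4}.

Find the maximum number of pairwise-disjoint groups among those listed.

S1, S6, S9 are pairwise disjoint (S1={9,10}; S6={2,5}; S9={3,4,7}).
Every remaining group overlaps one of these, and no 4 of the listed groups are pairwise disjoint, so 3 is the maximum.

3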